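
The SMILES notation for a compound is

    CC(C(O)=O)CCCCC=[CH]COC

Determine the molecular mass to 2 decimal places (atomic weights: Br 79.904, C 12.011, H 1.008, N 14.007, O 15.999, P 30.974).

200.28 g/mol

First, the molecular formula is C11H20O3 (counting implicit H from valence).
  C: 11 × 12.011 = 132.121
  H: 20 × 1.008 = 20.160
  O: 3 × 15.999 = 47.997
Sum: 11×12.011 + 20×1.008 + 3×15.999 = 200.278 → 200.28 g/mol.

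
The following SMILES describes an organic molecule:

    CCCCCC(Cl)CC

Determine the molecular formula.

C8H17Cl

Walk through each heavy atom and fill implicit hydrogens from standard valence (C 4, N 3, O 2, S 2, halogen 1):
  atom 1: C, bond orders sum to 1 (valence 4) → 3 H
  atom 2: C, bond orders sum to 2 (valence 4) → 2 H
  atom 3: C, bond orders sum to 2 (valence 4) → 2 H
  atom 4: C, bond orders sum to 2 (valence 4) → 2 H
  atom 5: C, bond orders sum to 2 (valence 4) → 2 H
  atom 6: C, bond orders sum to 3 (valence 4) → 1 H
  atom 7: Cl (halogen, monovalent) → 0 H
  atom 8: C, bond orders sum to 2 (valence 4) → 2 H
  atom 9: C, bond orders sum to 1 (valence 4) → 3 H
Totals → C:8, H:17, Cl:1.
In Hill order: C8H17Cl.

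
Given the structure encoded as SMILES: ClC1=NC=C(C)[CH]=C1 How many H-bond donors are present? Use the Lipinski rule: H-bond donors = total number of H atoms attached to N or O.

0

Donors: find every N or O and count the H atoms it carries.
  atom 3 (N): bond orders sum to 3 → 0 H
Lipinski HBD = 0.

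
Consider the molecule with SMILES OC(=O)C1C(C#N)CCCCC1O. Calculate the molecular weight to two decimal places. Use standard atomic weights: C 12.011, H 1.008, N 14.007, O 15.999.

183.21 g/mol

First, the molecular formula is C9H13NO3 (counting implicit H from valence).
  C: 9 × 12.011 = 108.099
  H: 13 × 1.008 = 13.104
  N: 1 × 14.007 = 14.007
  O: 3 × 15.999 = 47.997
Sum: 9×12.011 + 13×1.008 + 1×14.007 + 3×15.999 = 183.207 → 183.21 g/mol.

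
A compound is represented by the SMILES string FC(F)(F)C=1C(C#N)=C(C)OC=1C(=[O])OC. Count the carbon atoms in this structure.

Count every carbon token in the SMILES (each C, including those in ring-closure positions and inside branches).
Carbon count: 9.

9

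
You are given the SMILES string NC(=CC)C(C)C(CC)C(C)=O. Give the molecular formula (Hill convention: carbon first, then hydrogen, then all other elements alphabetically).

C10H19NO

Walk through each heavy atom and fill implicit hydrogens from standard valence (C 4, N 3, O 2, S 2, halogen 1):
  atom 1: N, bond orders sum to 1 (valence 3) → 2 H
  atom 2: C, bond orders sum to 4 (valence 4) → 0 H
  atom 3: C, bond orders sum to 3 (valence 4) → 1 H
  atom 4: C, bond orders sum to 1 (valence 4) → 3 H
  atom 5: C, bond orders sum to 3 (valence 4) → 1 H
  atom 6: C, bond orders sum to 1 (valence 4) → 3 H
  atom 7: C, bond orders sum to 3 (valence 4) → 1 H
  atom 8: C, bond orders sum to 2 (valence 4) → 2 H
  atom 9: C, bond orders sum to 1 (valence 4) → 3 H
  atom 10: C, bond orders sum to 4 (valence 4) → 0 H
  atom 11: C, bond orders sum to 1 (valence 4) → 3 H
  atom 12: O, bond orders sum to 2 (valence 2) → 0 H
Totals → C:10, H:19, N:1, O:1.
In Hill order: C10H19NO.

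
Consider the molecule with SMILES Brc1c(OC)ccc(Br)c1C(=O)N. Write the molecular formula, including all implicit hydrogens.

C8H7Br2NO2

Walk through each heavy atom and fill implicit hydrogens from standard valence (C 4, N 3, O 2, S 2, halogen 1); for lowercase aromatic atoms, an aromatic c carries 1 H when it has two neighbours and 0 H with three, and aromatic n carries 0 H:
  atom 1: Br (halogen, monovalent) → 0 H
  atom 2: aromatic c, 3 neighbours → 0 H
  atom 3: aromatic c, 3 neighbours → 0 H
  atom 4: O, bond orders sum to 2 (valence 2) → 0 H
  atom 5: C, bond orders sum to 1 (valence 4) → 3 H
  atom 6: aromatic c, 2 neighbours → 1 H
  atom 7: aromatic c, 2 neighbours → 1 H
  atom 8: aromatic c, 3 neighbours → 0 H
  atom 9: Br (halogen, monovalent) → 0 H
  atom 10: aromatic c, 3 neighbours → 0 H
  atom 11: C, bond orders sum to 4 (valence 4) → 0 H
  atom 12: O, bond orders sum to 2 (valence 2) → 0 H
  atom 13: N, bond orders sum to 1 (valence 3) → 2 H
Totals → C:8, H:7, Br:2, N:1, O:2.
In Hill order: C8H7Br2NO2.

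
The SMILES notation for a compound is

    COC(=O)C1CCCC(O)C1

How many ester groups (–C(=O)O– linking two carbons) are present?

1

The ester motif appears at heavy-atom position 3 in the SMILES.
Other groups present: 1 hydroxyl.
Ester count: 1.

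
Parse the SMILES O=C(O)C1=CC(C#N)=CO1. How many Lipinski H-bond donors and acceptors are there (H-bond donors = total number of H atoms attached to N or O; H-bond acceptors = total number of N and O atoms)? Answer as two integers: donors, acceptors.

Donors: find every N or O and count the H atoms it carries.
  atom 1 (O): bond orders sum to 2 → 0 H
  atom 3 (O): bond orders sum to 1 → 1 H
  atom 8 (N): bond orders sum to 3 → 0 H
  atom 10 (O): bond orders sum to 2 → 0 H
Lipinski HBD = 1.
Acceptors: N atoms = 1, O atoms = 3 → HBA = 4.

1, 4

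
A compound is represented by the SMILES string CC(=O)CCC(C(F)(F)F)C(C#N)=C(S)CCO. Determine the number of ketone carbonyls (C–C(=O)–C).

The ketone motif appears at heavy-atom position 2 in the SMILES.
Other groups present: 1 alkene, 1 hydroxyl, 1 nitrile, 1 thiol.
Ketone count: 1.

1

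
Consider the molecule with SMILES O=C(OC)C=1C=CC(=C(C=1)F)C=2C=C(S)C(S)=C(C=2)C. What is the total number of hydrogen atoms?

Walk through each heavy atom and fill implicit hydrogens from standard valence (C 4, N 3, O 2, S 2, halogen 1):
  atom 1: O, bond orders sum to 2 (valence 2) → 0 H
  atom 2: C, bond orders sum to 4 (valence 4) → 0 H
  atom 3: O, bond orders sum to 2 (valence 2) → 0 H
  atom 4: C, bond orders sum to 1 (valence 4) → 3 H
  atom 5: C, bond orders sum to 4 (valence 4) → 0 H
  atom 6: C, bond orders sum to 3 (valence 4) → 1 H
  atom 7: C, bond orders sum to 3 (valence 4) → 1 H
  atom 8: C, bond orders sum to 4 (valence 4) → 0 H
  atom 9: C, bond orders sum to 4 (valence 4) → 0 H
  atom 10: C, bond orders sum to 3 (valence 4) → 1 H
  atom 11: F (halogen, monovalent) → 0 H
  atom 12: C, bond orders sum to 4 (valence 4) → 0 H
  atom 13: C, bond orders sum to 3 (valence 4) → 1 H
  atom 14: C, bond orders sum to 4 (valence 4) → 0 H
  atom 15: S, bond orders sum to 1 (valence 2) → 1 H
  atom 16: C, bond orders sum to 4 (valence 4) → 0 H
  atom 17: S, bond orders sum to 1 (valence 2) → 1 H
  atom 18: C, bond orders sum to 4 (valence 4) → 0 H
  atom 19: C, bond orders sum to 3 (valence 4) → 1 H
  atom 20: C, bond orders sum to 1 (valence 4) → 3 H
Total hydrogens: 13.

13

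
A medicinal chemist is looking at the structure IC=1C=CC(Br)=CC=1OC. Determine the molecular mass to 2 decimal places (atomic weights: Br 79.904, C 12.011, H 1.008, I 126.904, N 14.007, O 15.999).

312.93 g/mol

First, the molecular formula is C7H6BrIO (counting implicit H from valence).
  Br: 1 × 79.904 = 79.904
  C: 7 × 12.011 = 84.077
  H: 6 × 1.008 = 6.048
  I: 1 × 126.904 = 126.904
  O: 1 × 15.999 = 15.999
Sum: 1×79.904 + 7×12.011 + 6×1.008 + 1×126.904 + 1×15.999 = 312.932 → 312.93 g/mol.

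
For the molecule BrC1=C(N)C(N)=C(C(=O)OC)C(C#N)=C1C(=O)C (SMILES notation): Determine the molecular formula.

C11H10BrN3O3

Walk through each heavy atom and fill implicit hydrogens from standard valence (C 4, N 3, O 2, S 2, halogen 1):
  atom 1: Br (halogen, monovalent) → 0 H
  atom 2: C, bond orders sum to 4 (valence 4) → 0 H
  atom 3: C, bond orders sum to 4 (valence 4) → 0 H
  atom 4: N, bond orders sum to 1 (valence 3) → 2 H
  atom 5: C, bond orders sum to 4 (valence 4) → 0 H
  atom 6: N, bond orders sum to 1 (valence 3) → 2 H
  atom 7: C, bond orders sum to 4 (valence 4) → 0 H
  atom 8: C, bond orders sum to 4 (valence 4) → 0 H
  atom 9: O, bond orders sum to 2 (valence 2) → 0 H
  atom 10: O, bond orders sum to 2 (valence 2) → 0 H
  atom 11: C, bond orders sum to 1 (valence 4) → 3 H
  atom 12: C, bond orders sum to 4 (valence 4) → 0 H
  atom 13: C, bond orders sum to 4 (valence 4) → 0 H
  atom 14: N, bond orders sum to 3 (valence 3) → 0 H
  atom 15: C, bond orders sum to 4 (valence 4) → 0 H
  atom 16: C, bond orders sum to 4 (valence 4) → 0 H
  atom 17: O, bond orders sum to 2 (valence 2) → 0 H
  atom 18: C, bond orders sum to 1 (valence 4) → 3 H
Totals → C:11, H:10, Br:1, N:3, O:3.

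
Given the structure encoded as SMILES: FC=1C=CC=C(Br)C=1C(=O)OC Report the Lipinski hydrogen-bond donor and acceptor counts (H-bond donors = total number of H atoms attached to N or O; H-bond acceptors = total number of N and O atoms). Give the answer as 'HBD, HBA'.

0, 2

Donors: find every N or O and count the H atoms it carries.
  atom 10 (O): bond orders sum to 2 → 0 H
  atom 11 (O): bond orders sum to 2 → 0 H
Lipinski HBD = 0.
Acceptors: N atoms = 0, O atoms = 2 → HBA = 2.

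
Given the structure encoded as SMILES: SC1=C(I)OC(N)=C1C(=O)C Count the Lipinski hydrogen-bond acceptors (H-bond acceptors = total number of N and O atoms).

3

N atoms: 1; O atoms: 2.
Lipinski HBA = 1 + 2 = 3.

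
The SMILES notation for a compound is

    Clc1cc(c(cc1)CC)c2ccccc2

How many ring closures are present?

In SMILES, each pair of matching ring-closure digits denotes one ring-closing bond; the number of such bonds equals the number of independent rings.
Ring-closure bonds here: 2.

2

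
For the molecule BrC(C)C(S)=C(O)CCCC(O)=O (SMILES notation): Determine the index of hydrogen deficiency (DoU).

2

Molecular formula: C8H13BrO3S.
DoU = (2C + 2 + N − H − X) / 2, where X is the halogen count and O/S are ignored.
    = (2·8 + 2 + 0 − 13 − 1) / 2 = 4 / 2 = 2.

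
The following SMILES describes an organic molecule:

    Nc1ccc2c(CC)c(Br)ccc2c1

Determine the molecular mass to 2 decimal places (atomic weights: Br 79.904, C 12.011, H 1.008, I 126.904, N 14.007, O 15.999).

250.14 g/mol

First, the molecular formula is C12H12BrN (counting implicit H from valence).
  Br: 1 × 79.904 = 79.904
  C: 12 × 12.011 = 144.132
  H: 12 × 1.008 = 12.096
  N: 1 × 14.007 = 14.007
Sum: 1×79.904 + 12×12.011 + 12×1.008 + 1×14.007 = 250.139 → 250.14 g/mol.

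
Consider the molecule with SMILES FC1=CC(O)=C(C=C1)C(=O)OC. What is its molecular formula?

Walk through each heavy atom and fill implicit hydrogens from standard valence (C 4, N 3, O 2, S 2, halogen 1):
  atom 1: F (halogen, monovalent) → 0 H
  atom 2: C, bond orders sum to 4 (valence 4) → 0 H
  atom 3: C, bond orders sum to 3 (valence 4) → 1 H
  atom 4: C, bond orders sum to 4 (valence 4) → 0 H
  atom 5: O, bond orders sum to 1 (valence 2) → 1 H
  atom 6: C, bond orders sum to 4 (valence 4) → 0 H
  atom 7: C, bond orders sum to 3 (valence 4) → 1 H
  atom 8: C, bond orders sum to 3 (valence 4) → 1 H
  atom 9: C, bond orders sum to 4 (valence 4) → 0 H
  atom 10: O, bond orders sum to 2 (valence 2) → 0 H
  atom 11: O, bond orders sum to 2 (valence 2) → 0 H
  atom 12: C, bond orders sum to 1 (valence 4) → 3 H
Totals → C:8, H:7, F:1, O:3.

C8H7FO3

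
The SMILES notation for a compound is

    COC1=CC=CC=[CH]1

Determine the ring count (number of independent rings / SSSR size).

In SMILES, each pair of matching ring-closure digits denotes one ring-closing bond; the number of such bonds equals the number of independent rings.
Ring-closure bonds here: 1.

1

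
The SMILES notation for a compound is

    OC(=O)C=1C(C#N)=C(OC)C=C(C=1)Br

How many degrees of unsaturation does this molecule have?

7

Degree of unsaturation = (number of rings) + (number of π bonds).
Ring closures in the SMILES: 1.
π bonds: 4 double bonds (each 1 DoU), 1 triple bond (each 2 DoU) → 6 DoU from unsaturation.
Total DoU = 1 + 6 = 7.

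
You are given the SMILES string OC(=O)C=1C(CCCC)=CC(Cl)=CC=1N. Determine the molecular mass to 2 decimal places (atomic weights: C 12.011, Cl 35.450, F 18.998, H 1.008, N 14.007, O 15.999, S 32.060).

First, the molecular formula is C11H14ClNO2 (counting implicit H from valence).
  C: 11 × 12.011 = 132.121
  Cl: 1 × 35.450 = 35.450
  H: 14 × 1.008 = 14.112
  N: 1 × 14.007 = 14.007
  O: 2 × 15.999 = 31.998
Sum: 11×12.011 + 1×35.450 + 14×1.008 + 1×14.007 + 2×15.999 = 227.688 → 227.69 g/mol.

227.69 g/mol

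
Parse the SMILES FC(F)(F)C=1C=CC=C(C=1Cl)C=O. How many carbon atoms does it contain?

Count every carbon token in the SMILES (each C, including those in ring-closure positions and inside branches).
Carbon count: 8.

8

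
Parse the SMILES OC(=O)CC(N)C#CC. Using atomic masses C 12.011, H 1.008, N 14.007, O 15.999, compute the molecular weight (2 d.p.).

127.14 g/mol

First, the molecular formula is C6H9NO2 (counting implicit H from valence).
  C: 6 × 12.011 = 72.066
  H: 9 × 1.008 = 9.072
  N: 1 × 14.007 = 14.007
  O: 2 × 15.999 = 31.998
Sum: 6×12.011 + 9×1.008 + 1×14.007 + 2×15.999 = 127.143 → 127.14 g/mol.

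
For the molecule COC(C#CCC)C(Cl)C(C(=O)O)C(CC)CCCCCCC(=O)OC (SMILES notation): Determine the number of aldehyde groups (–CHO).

Scan the SMILES for the aldehyde motif — none present.
Groups that are present: 1 alkyne, 1 carboxylic acid, 1 ester, 1 ether.

0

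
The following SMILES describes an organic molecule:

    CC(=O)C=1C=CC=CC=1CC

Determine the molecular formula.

C10H12O

Walk through each heavy atom and fill implicit hydrogens from standard valence (C 4, N 3, O 2, S 2, halogen 1):
  atom 1: C, bond orders sum to 1 (valence 4) → 3 H
  atom 2: C, bond orders sum to 4 (valence 4) → 0 H
  atom 3: O, bond orders sum to 2 (valence 2) → 0 H
  atom 4: C, bond orders sum to 4 (valence 4) → 0 H
  atom 5: C, bond orders sum to 3 (valence 4) → 1 H
  atom 6: C, bond orders sum to 3 (valence 4) → 1 H
  atom 7: C, bond orders sum to 3 (valence 4) → 1 H
  atom 8: C, bond orders sum to 3 (valence 4) → 1 H
  atom 9: C, bond orders sum to 4 (valence 4) → 0 H
  atom 10: C, bond orders sum to 2 (valence 4) → 2 H
  atom 11: C, bond orders sum to 1 (valence 4) → 3 H
Totals → C:10, H:12, O:1.
In Hill order: C10H12O.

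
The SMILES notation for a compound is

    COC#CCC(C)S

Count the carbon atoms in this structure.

6

Count every carbon token in the SMILES (each C, including those in ring-closure positions and inside branches).
Carbon count: 6.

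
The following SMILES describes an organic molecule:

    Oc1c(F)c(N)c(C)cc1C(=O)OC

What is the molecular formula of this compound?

C9H10FNO3

Walk through each heavy atom and fill implicit hydrogens from standard valence (C 4, N 3, O 2, S 2, halogen 1); for lowercase aromatic atoms, an aromatic c carries 1 H when it has two neighbours and 0 H with three, and aromatic n carries 0 H:
  atom 1: O, bond orders sum to 1 (valence 2) → 1 H
  atom 2: aromatic c, 3 neighbours → 0 H
  atom 3: aromatic c, 3 neighbours → 0 H
  atom 4: F (halogen, monovalent) → 0 H
  atom 5: aromatic c, 3 neighbours → 0 H
  atom 6: N, bond orders sum to 1 (valence 3) → 2 H
  atom 7: aromatic c, 3 neighbours → 0 H
  atom 8: C, bond orders sum to 1 (valence 4) → 3 H
  atom 9: aromatic c, 2 neighbours → 1 H
  atom 10: aromatic c, 3 neighbours → 0 H
  atom 11: C, bond orders sum to 4 (valence 4) → 0 H
  atom 12: O, bond orders sum to 2 (valence 2) → 0 H
  atom 13: O, bond orders sum to 2 (valence 2) → 0 H
  atom 14: C, bond orders sum to 1 (valence 4) → 3 H
Totals → C:9, H:10, F:1, N:1, O:3.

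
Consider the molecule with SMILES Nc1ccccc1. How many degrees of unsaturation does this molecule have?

4

Molecular formula: C6H7N.
DoU = (2C + 2 + N − H − X) / 2, where X is the halogen count and O/S are ignored.
    = (2·6 + 2 + 1 − 7 − 0) / 2 = 8 / 2 = 4.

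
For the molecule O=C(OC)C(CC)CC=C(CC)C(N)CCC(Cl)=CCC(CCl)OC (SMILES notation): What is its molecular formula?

Walk through each heavy atom and fill implicit hydrogens from standard valence (C 4, N 3, O 2, S 2, halogen 1):
  atom 1: O, bond orders sum to 2 (valence 2) → 0 H
  atom 2: C, bond orders sum to 4 (valence 4) → 0 H
  atom 3: O, bond orders sum to 2 (valence 2) → 0 H
  atom 4: C, bond orders sum to 1 (valence 4) → 3 H
  atom 5: C, bond orders sum to 3 (valence 4) → 1 H
  atom 6: C, bond orders sum to 2 (valence 4) → 2 H
  atom 7: C, bond orders sum to 1 (valence 4) → 3 H
  atom 8: C, bond orders sum to 2 (valence 4) → 2 H
  atom 9: C, bond orders sum to 3 (valence 4) → 1 H
  atom 10: C, bond orders sum to 4 (valence 4) → 0 H
  atom 11: C, bond orders sum to 2 (valence 4) → 2 H
  atom 12: C, bond orders sum to 1 (valence 4) → 3 H
  atom 13: C, bond orders sum to 3 (valence 4) → 1 H
  atom 14: N, bond orders sum to 1 (valence 3) → 2 H
  atom 15: C, bond orders sum to 2 (valence 4) → 2 H
  atom 16: C, bond orders sum to 2 (valence 4) → 2 H
  atom 17: C, bond orders sum to 4 (valence 4) → 0 H
  atom 18: Cl (halogen, monovalent) → 0 H
  atom 19: C, bond orders sum to 3 (valence 4) → 1 H
  atom 20: C, bond orders sum to 2 (valence 4) → 2 H
  atom 21: C, bond orders sum to 3 (valence 4) → 1 H
  atom 22: C, bond orders sum to 2 (valence 4) → 2 H
  atom 23: Cl (halogen, monovalent) → 0 H
  atom 24: O, bond orders sum to 2 (valence 2) → 0 H
  atom 25: C, bond orders sum to 1 (valence 4) → 3 H
Totals → C:19, H:33, Cl:2, N:1, O:3.
In Hill order: C19H33Cl2NO3.

C19H33Cl2NO3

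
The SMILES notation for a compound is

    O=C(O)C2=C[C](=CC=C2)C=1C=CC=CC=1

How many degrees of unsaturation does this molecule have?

9

Degree of unsaturation = (number of rings) + (number of π bonds).
Ring closures in the SMILES: 2.
π bonds: 7 double bonds (each 1 DoU) → 7 DoU from unsaturation.
Total DoU = 2 + 7 = 9.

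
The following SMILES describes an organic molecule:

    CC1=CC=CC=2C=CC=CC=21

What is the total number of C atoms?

Count every carbon token in the SMILES (each C, including those in ring-closure positions and inside branches).
Carbon count: 11.

11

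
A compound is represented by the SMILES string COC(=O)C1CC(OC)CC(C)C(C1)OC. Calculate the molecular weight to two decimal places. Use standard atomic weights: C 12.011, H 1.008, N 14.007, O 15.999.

First, the molecular formula is C12H22O4 (counting implicit H from valence).
  C: 12 × 12.011 = 144.132
  H: 22 × 1.008 = 22.176
  O: 4 × 15.999 = 63.996
Sum: 12×12.011 + 22×1.008 + 4×15.999 = 230.304 → 230.30 g/mol.

230.30 g/mol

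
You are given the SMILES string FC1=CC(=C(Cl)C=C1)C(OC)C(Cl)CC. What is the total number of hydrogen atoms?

13

Walk through each heavy atom and fill implicit hydrogens from standard valence (C 4, N 3, O 2, S 2, halogen 1):
  atom 1: F (halogen, monovalent) → 0 H
  atom 2: C, bond orders sum to 4 (valence 4) → 0 H
  atom 3: C, bond orders sum to 3 (valence 4) → 1 H
  atom 4: C, bond orders sum to 4 (valence 4) → 0 H
  atom 5: C, bond orders sum to 4 (valence 4) → 0 H
  atom 6: Cl (halogen, monovalent) → 0 H
  atom 7: C, bond orders sum to 3 (valence 4) → 1 H
  atom 8: C, bond orders sum to 3 (valence 4) → 1 H
  atom 9: C, bond orders sum to 3 (valence 4) → 1 H
  atom 10: O, bond orders sum to 2 (valence 2) → 0 H
  atom 11: C, bond orders sum to 1 (valence 4) → 3 H
  atom 12: C, bond orders sum to 3 (valence 4) → 1 H
  atom 13: Cl (halogen, monovalent) → 0 H
  atom 14: C, bond orders sum to 2 (valence 4) → 2 H
  atom 15: C, bond orders sum to 1 (valence 4) → 3 H
Total hydrogens: 13.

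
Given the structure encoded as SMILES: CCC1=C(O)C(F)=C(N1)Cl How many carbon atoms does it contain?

Count every carbon token in the SMILES (each C, including those in ring-closure positions and inside branches).
Carbon count: 6.

6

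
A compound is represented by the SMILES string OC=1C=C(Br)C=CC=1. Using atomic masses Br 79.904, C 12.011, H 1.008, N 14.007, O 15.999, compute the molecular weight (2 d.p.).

First, the molecular formula is C6H5BrO (counting implicit H from valence).
  Br: 1 × 79.904 = 79.904
  C: 6 × 12.011 = 72.066
  H: 5 × 1.008 = 5.040
  O: 1 × 15.999 = 15.999
Sum: 1×79.904 + 6×12.011 + 5×1.008 + 1×15.999 = 173.009 → 173.01 g/mol.

173.01 g/mol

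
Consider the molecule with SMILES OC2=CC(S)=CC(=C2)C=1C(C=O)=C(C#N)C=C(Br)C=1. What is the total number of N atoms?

Scan the SMILES for N atoms (remember two-letter symbols like Cl and Br are single atoms).
Nitrogen count: 1.

1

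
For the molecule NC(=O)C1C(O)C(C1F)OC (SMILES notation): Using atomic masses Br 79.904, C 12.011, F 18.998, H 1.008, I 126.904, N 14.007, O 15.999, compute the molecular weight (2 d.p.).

First, the molecular formula is C6H10FNO3 (counting implicit H from valence).
  C: 6 × 12.011 = 72.066
  F: 1 × 18.998 = 18.998
  H: 10 × 1.008 = 10.080
  N: 1 × 14.007 = 14.007
  O: 3 × 15.999 = 47.997
Sum: 6×12.011 + 1×18.998 + 10×1.008 + 1×14.007 + 3×15.999 = 163.148 → 163.15 g/mol.

163.15 g/mol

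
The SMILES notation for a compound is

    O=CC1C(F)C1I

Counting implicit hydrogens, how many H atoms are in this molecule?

4

Walk through each heavy atom and fill implicit hydrogens from standard valence (C 4, N 3, O 2, S 2, halogen 1):
  atom 1: O, bond orders sum to 2 (valence 2) → 0 H
  atom 2: C, bond orders sum to 3 (valence 4) → 1 H
  atom 3: C, bond orders sum to 3 (valence 4) → 1 H
  atom 4: C, bond orders sum to 3 (valence 4) → 1 H
  atom 5: F (halogen, monovalent) → 0 H
  atom 6: C, bond orders sum to 3 (valence 4) → 1 H
  atom 7: I (halogen, monovalent) → 0 H
Total hydrogens: 4.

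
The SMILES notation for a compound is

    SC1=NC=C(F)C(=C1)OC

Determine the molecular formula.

C6H6FNOS

Walk through each heavy atom and fill implicit hydrogens from standard valence (C 4, N 3, O 2, S 2, halogen 1):
  atom 1: S, bond orders sum to 1 (valence 2) → 1 H
  atom 2: C, bond orders sum to 4 (valence 4) → 0 H
  atom 3: N, bond orders sum to 3 (valence 3) → 0 H
  atom 4: C, bond orders sum to 3 (valence 4) → 1 H
  atom 5: C, bond orders sum to 4 (valence 4) → 0 H
  atom 6: F (halogen, monovalent) → 0 H
  atom 7: C, bond orders sum to 4 (valence 4) → 0 H
  atom 8: C, bond orders sum to 3 (valence 4) → 1 H
  atom 9: O, bond orders sum to 2 (valence 2) → 0 H
  atom 10: C, bond orders sum to 1 (valence 4) → 3 H
Totals → C:6, H:6, F:1, N:1, O:1, S:1.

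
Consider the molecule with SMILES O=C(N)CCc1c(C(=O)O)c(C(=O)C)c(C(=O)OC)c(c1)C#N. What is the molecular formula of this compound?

C15H14N2O6

Walk through each heavy atom and fill implicit hydrogens from standard valence (C 4, N 3, O 2, S 2, halogen 1); for lowercase aromatic atoms, an aromatic c carries 1 H when it has two neighbours and 0 H with three, and aromatic n carries 0 H:
  atom 1: O, bond orders sum to 2 (valence 2) → 0 H
  atom 2: C, bond orders sum to 4 (valence 4) → 0 H
  atom 3: N, bond orders sum to 1 (valence 3) → 2 H
  atom 4: C, bond orders sum to 2 (valence 4) → 2 H
  atom 5: C, bond orders sum to 2 (valence 4) → 2 H
  atom 6: aromatic c, 3 neighbours → 0 H
  atom 7: aromatic c, 3 neighbours → 0 H
  atom 8: C, bond orders sum to 4 (valence 4) → 0 H
  atom 9: O, bond orders sum to 2 (valence 2) → 0 H
  atom 10: O, bond orders sum to 1 (valence 2) → 1 H
  atom 11: aromatic c, 3 neighbours → 0 H
  atom 12: C, bond orders sum to 4 (valence 4) → 0 H
  atom 13: O, bond orders sum to 2 (valence 2) → 0 H
  atom 14: C, bond orders sum to 1 (valence 4) → 3 H
  atom 15: aromatic c, 3 neighbours → 0 H
  atom 16: C, bond orders sum to 4 (valence 4) → 0 H
  atom 17: O, bond orders sum to 2 (valence 2) → 0 H
  atom 18: O, bond orders sum to 2 (valence 2) → 0 H
  atom 19: C, bond orders sum to 1 (valence 4) → 3 H
  atom 20: aromatic c, 3 neighbours → 0 H
  atom 21: aromatic c, 2 neighbours → 1 H
  atom 22: C, bond orders sum to 4 (valence 4) → 0 H
  atom 23: N, bond orders sum to 3 (valence 3) → 0 H
Totals → C:15, H:14, N:2, O:6.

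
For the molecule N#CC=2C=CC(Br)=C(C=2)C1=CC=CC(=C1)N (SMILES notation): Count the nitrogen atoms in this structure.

2

Scan the SMILES for N atoms (remember two-letter symbols like Cl and Br are single atoms).
Nitrogen count: 2.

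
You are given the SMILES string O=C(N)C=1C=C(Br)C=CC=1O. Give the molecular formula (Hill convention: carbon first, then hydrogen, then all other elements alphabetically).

Walk through each heavy atom and fill implicit hydrogens from standard valence (C 4, N 3, O 2, S 2, halogen 1):
  atom 1: O, bond orders sum to 2 (valence 2) → 0 H
  atom 2: C, bond orders sum to 4 (valence 4) → 0 H
  atom 3: N, bond orders sum to 1 (valence 3) → 2 H
  atom 4: C, bond orders sum to 4 (valence 4) → 0 H
  atom 5: C, bond orders sum to 3 (valence 4) → 1 H
  atom 6: C, bond orders sum to 4 (valence 4) → 0 H
  atom 7: Br (halogen, monovalent) → 0 H
  atom 8: C, bond orders sum to 3 (valence 4) → 1 H
  atom 9: C, bond orders sum to 3 (valence 4) → 1 H
  atom 10: C, bond orders sum to 4 (valence 4) → 0 H
  atom 11: O, bond orders sum to 1 (valence 2) → 1 H
Totals → C:7, H:6, Br:1, N:1, O:2.

C7H6BrNO2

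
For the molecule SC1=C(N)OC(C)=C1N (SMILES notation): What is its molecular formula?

Walk through each heavy atom and fill implicit hydrogens from standard valence (C 4, N 3, O 2, S 2, halogen 1):
  atom 1: S, bond orders sum to 1 (valence 2) → 1 H
  atom 2: C, bond orders sum to 4 (valence 4) → 0 H
  atom 3: C, bond orders sum to 4 (valence 4) → 0 H
  atom 4: N, bond orders sum to 1 (valence 3) → 2 H
  atom 5: O, bond orders sum to 2 (valence 2) → 0 H
  atom 6: C, bond orders sum to 4 (valence 4) → 0 H
  atom 7: C, bond orders sum to 1 (valence 4) → 3 H
  atom 8: C, bond orders sum to 4 (valence 4) → 0 H
  atom 9: N, bond orders sum to 1 (valence 3) → 2 H
Totals → C:5, H:8, N:2, O:1, S:1.

C5H8N2OS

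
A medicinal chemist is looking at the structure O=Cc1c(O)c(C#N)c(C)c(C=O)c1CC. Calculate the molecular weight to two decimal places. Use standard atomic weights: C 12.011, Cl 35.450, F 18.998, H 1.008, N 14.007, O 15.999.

First, the molecular formula is C12H11NO3 (counting implicit H from valence).
  C: 12 × 12.011 = 144.132
  H: 11 × 1.008 = 11.088
  N: 1 × 14.007 = 14.007
  O: 3 × 15.999 = 47.997
Sum: 12×12.011 + 11×1.008 + 1×14.007 + 3×15.999 = 217.224 → 217.22 g/mol.

217.22 g/mol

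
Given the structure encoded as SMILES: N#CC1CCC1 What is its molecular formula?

Walk through each heavy atom and fill implicit hydrogens from standard valence (C 4, N 3, O 2, S 2, halogen 1):
  atom 1: N, bond orders sum to 3 (valence 3) → 0 H
  atom 2: C, bond orders sum to 4 (valence 4) → 0 H
  atom 3: C, bond orders sum to 3 (valence 4) → 1 H
  atom 4: C, bond orders sum to 2 (valence 4) → 2 H
  atom 5: C, bond orders sum to 2 (valence 4) → 2 H
  atom 6: C, bond orders sum to 2 (valence 4) → 2 H
Totals → C:5, H:7, N:1.
In Hill order: C5H7N.

C5H7N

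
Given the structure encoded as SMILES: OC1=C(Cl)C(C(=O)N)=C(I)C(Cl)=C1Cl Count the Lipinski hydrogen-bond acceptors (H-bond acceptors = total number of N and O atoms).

3

N atoms: 1; O atoms: 2.
Lipinski HBA = 1 + 2 = 3.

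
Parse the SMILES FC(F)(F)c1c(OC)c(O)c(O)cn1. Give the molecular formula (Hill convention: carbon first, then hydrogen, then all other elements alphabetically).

Walk through each heavy atom and fill implicit hydrogens from standard valence (C 4, N 3, O 2, S 2, halogen 1); for lowercase aromatic atoms, an aromatic c carries 1 H when it has two neighbours and 0 H with three, and aromatic n carries 0 H:
  atom 1: F (halogen, monovalent) → 0 H
  atom 2: C, bond orders sum to 4 (valence 4) → 0 H
  atom 3: F (halogen, monovalent) → 0 H
  atom 4: F (halogen, monovalent) → 0 H
  atom 5: aromatic c, 3 neighbours → 0 H
  atom 6: aromatic c, 3 neighbours → 0 H
  atom 7: O, bond orders sum to 2 (valence 2) → 0 H
  atom 8: C, bond orders sum to 1 (valence 4) → 3 H
  atom 9: aromatic c, 3 neighbours → 0 H
  atom 10: O, bond orders sum to 1 (valence 2) → 1 H
  atom 11: aromatic c, 3 neighbours → 0 H
  atom 12: O, bond orders sum to 1 (valence 2) → 1 H
  atom 13: aromatic c, 2 neighbours → 1 H
  atom 14: aromatic n, 2 neighbours → 0 H
Totals → C:7, H:6, F:3, N:1, O:3.

C7H6F3NO3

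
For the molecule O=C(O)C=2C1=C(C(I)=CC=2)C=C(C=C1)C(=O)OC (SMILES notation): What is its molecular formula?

Walk through each heavy atom and fill implicit hydrogens from standard valence (C 4, N 3, O 2, S 2, halogen 1):
  atom 1: O, bond orders sum to 2 (valence 2) → 0 H
  atom 2: C, bond orders sum to 4 (valence 4) → 0 H
  atom 3: O, bond orders sum to 1 (valence 2) → 1 H
  atom 4: C, bond orders sum to 4 (valence 4) → 0 H
  atom 5: C, bond orders sum to 4 (valence 4) → 0 H
  atom 6: C, bond orders sum to 4 (valence 4) → 0 H
  atom 7: C, bond orders sum to 4 (valence 4) → 0 H
  atom 8: I (halogen, monovalent) → 0 H
  atom 9: C, bond orders sum to 3 (valence 4) → 1 H
  atom 10: C, bond orders sum to 3 (valence 4) → 1 H
  atom 11: C, bond orders sum to 3 (valence 4) → 1 H
  atom 12: C, bond orders sum to 4 (valence 4) → 0 H
  atom 13: C, bond orders sum to 3 (valence 4) → 1 H
  atom 14: C, bond orders sum to 3 (valence 4) → 1 H
  atom 15: C, bond orders sum to 4 (valence 4) → 0 H
  atom 16: O, bond orders sum to 2 (valence 2) → 0 H
  atom 17: O, bond orders sum to 2 (valence 2) → 0 H
  atom 18: C, bond orders sum to 1 (valence 4) → 3 H
Totals → C:13, H:9, I:1, O:4.

C13H9IO4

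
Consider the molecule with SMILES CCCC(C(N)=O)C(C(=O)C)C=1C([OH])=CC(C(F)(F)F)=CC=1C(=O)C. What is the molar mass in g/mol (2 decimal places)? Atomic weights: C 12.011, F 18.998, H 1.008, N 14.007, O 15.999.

359.34 g/mol

First, the molecular formula is C17H20F3NO4 (counting implicit H from valence).
  C: 17 × 12.011 = 204.187
  F: 3 × 18.998 = 56.994
  H: 20 × 1.008 = 20.160
  N: 1 × 14.007 = 14.007
  O: 4 × 15.999 = 63.996
Sum: 17×12.011 + 3×18.998 + 20×1.008 + 1×14.007 + 4×15.999 = 359.344 → 359.34 g/mol.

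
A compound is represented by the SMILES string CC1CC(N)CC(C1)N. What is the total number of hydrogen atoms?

Walk through each heavy atom and fill implicit hydrogens from standard valence (C 4, N 3, O 2, S 2, halogen 1):
  atom 1: C, bond orders sum to 1 (valence 4) → 3 H
  atom 2: C, bond orders sum to 3 (valence 4) → 1 H
  atom 3: C, bond orders sum to 2 (valence 4) → 2 H
  atom 4: C, bond orders sum to 3 (valence 4) → 1 H
  atom 5: N, bond orders sum to 1 (valence 3) → 2 H
  atom 6: C, bond orders sum to 2 (valence 4) → 2 H
  atom 7: C, bond orders sum to 3 (valence 4) → 1 H
  atom 8: C, bond orders sum to 2 (valence 4) → 2 H
  atom 9: N, bond orders sum to 1 (valence 3) → 2 H
Total hydrogens: 16.

16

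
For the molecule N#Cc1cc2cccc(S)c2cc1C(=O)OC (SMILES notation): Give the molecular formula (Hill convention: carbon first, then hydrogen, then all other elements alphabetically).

Walk through each heavy atom and fill implicit hydrogens from standard valence (C 4, N 3, O 2, S 2, halogen 1); for lowercase aromatic atoms, an aromatic c carries 1 H when it has two neighbours and 0 H with three, and aromatic n carries 0 H:
  atom 1: N, bond orders sum to 3 (valence 3) → 0 H
  atom 2: C, bond orders sum to 4 (valence 4) → 0 H
  atom 3: aromatic c, 3 neighbours → 0 H
  atom 4: aromatic c, 2 neighbours → 1 H
  atom 5: aromatic c, 3 neighbours → 0 H
  atom 6: aromatic c, 2 neighbours → 1 H
  atom 7: aromatic c, 2 neighbours → 1 H
  atom 8: aromatic c, 2 neighbours → 1 H
  atom 9: aromatic c, 3 neighbours → 0 H
  atom 10: S, bond orders sum to 1 (valence 2) → 1 H
  atom 11: aromatic c, 3 neighbours → 0 H
  atom 12: aromatic c, 2 neighbours → 1 H
  atom 13: aromatic c, 3 neighbours → 0 H
  atom 14: C, bond orders sum to 4 (valence 4) → 0 H
  atom 15: O, bond orders sum to 2 (valence 2) → 0 H
  atom 16: O, bond orders sum to 2 (valence 2) → 0 H
  atom 17: C, bond orders sum to 1 (valence 4) → 3 H
Totals → C:13, H:9, N:1, O:2, S:1.
In Hill order: C13H9NO2S.

C13H9NO2S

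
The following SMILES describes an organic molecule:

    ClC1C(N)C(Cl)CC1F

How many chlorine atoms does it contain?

Scan the SMILES for Cl atoms (remember two-letter symbols like Cl and Br are single atoms).
Chlorine count: 2.

2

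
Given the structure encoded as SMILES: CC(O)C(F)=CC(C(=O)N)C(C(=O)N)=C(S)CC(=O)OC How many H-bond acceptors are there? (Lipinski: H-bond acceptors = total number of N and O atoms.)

7

N atoms: 2; O atoms: 5.
Lipinski HBA = 2 + 5 = 7.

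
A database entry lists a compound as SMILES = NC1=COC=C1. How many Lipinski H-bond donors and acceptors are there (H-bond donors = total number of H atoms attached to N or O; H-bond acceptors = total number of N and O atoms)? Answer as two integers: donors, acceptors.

Donors: find every N or O and count the H atoms it carries.
  atom 1 (N): bond orders sum to 1 → 2 H
  atom 4 (O): bond orders sum to 2 → 0 H
Lipinski HBD = 2.
Acceptors: N atoms = 1, O atoms = 1 → HBA = 2.

2, 2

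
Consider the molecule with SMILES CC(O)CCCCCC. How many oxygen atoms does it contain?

Scan the SMILES for O atoms (remember two-letter symbols like Cl and Br are single atoms).
Oxygen count: 1.

1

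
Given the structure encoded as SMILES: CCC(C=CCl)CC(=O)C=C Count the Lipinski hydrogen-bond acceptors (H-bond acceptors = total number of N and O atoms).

N atoms: 0; O atoms: 1.
Lipinski HBA = 0 + 1 = 1.

1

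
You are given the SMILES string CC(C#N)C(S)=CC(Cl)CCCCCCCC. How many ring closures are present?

0

In SMILES, each pair of matching ring-closure digits denotes one ring-closing bond; the number of such bonds equals the number of independent rings.
Ring-closure bonds here: 0.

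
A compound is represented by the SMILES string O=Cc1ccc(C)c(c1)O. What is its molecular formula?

Walk through each heavy atom and fill implicit hydrogens from standard valence (C 4, N 3, O 2, S 2, halogen 1); for lowercase aromatic atoms, an aromatic c carries 1 H when it has two neighbours and 0 H with three, and aromatic n carries 0 H:
  atom 1: O, bond orders sum to 2 (valence 2) → 0 H
  atom 2: C, bond orders sum to 3 (valence 4) → 1 H
  atom 3: aromatic c, 3 neighbours → 0 H
  atom 4: aromatic c, 2 neighbours → 1 H
  atom 5: aromatic c, 2 neighbours → 1 H
  atom 6: aromatic c, 3 neighbours → 0 H
  atom 7: C, bond orders sum to 1 (valence 4) → 3 H
  atom 8: aromatic c, 3 neighbours → 0 H
  atom 9: aromatic c, 2 neighbours → 1 H
  atom 10: O, bond orders sum to 1 (valence 2) → 1 H
Totals → C:8, H:8, O:2.
In Hill order: C8H8O2.

C8H8O2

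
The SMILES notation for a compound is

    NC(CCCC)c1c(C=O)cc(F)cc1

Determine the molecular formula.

Walk through each heavy atom and fill implicit hydrogens from standard valence (C 4, N 3, O 2, S 2, halogen 1); for lowercase aromatic atoms, an aromatic c carries 1 H when it has two neighbours and 0 H with three, and aromatic n carries 0 H:
  atom 1: N, bond orders sum to 1 (valence 3) → 2 H
  atom 2: C, bond orders sum to 3 (valence 4) → 1 H
  atom 3: C, bond orders sum to 2 (valence 4) → 2 H
  atom 4: C, bond orders sum to 2 (valence 4) → 2 H
  atom 5: C, bond orders sum to 2 (valence 4) → 2 H
  atom 6: C, bond orders sum to 1 (valence 4) → 3 H
  atom 7: aromatic c, 3 neighbours → 0 H
  atom 8: aromatic c, 3 neighbours → 0 H
  atom 9: C, bond orders sum to 3 (valence 4) → 1 H
  atom 10: O, bond orders sum to 2 (valence 2) → 0 H
  atom 11: aromatic c, 2 neighbours → 1 H
  atom 12: aromatic c, 3 neighbours → 0 H
  atom 13: F (halogen, monovalent) → 0 H
  atom 14: aromatic c, 2 neighbours → 1 H
  atom 15: aromatic c, 2 neighbours → 1 H
Totals → C:12, H:16, F:1, N:1, O:1.

C12H16FNO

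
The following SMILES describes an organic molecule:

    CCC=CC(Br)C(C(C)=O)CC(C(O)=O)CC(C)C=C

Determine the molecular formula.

Walk through each heavy atom and fill implicit hydrogens from standard valence (C 4, N 3, O 2, S 2, halogen 1):
  atom 1: C, bond orders sum to 1 (valence 4) → 3 H
  atom 2: C, bond orders sum to 2 (valence 4) → 2 H
  atom 3: C, bond orders sum to 3 (valence 4) → 1 H
  atom 4: C, bond orders sum to 3 (valence 4) → 1 H
  atom 5: C, bond orders sum to 3 (valence 4) → 1 H
  atom 6: Br (halogen, monovalent) → 0 H
  atom 7: C, bond orders sum to 3 (valence 4) → 1 H
  atom 8: C, bond orders sum to 4 (valence 4) → 0 H
  atom 9: C, bond orders sum to 1 (valence 4) → 3 H
  atom 10: O, bond orders sum to 2 (valence 2) → 0 H
  atom 11: C, bond orders sum to 2 (valence 4) → 2 H
  atom 12: C, bond orders sum to 3 (valence 4) → 1 H
  atom 13: C, bond orders sum to 4 (valence 4) → 0 H
  atom 14: O, bond orders sum to 1 (valence 2) → 1 H
  atom 15: O, bond orders sum to 2 (valence 2) → 0 H
  atom 16: C, bond orders sum to 2 (valence 4) → 2 H
  atom 17: C, bond orders sum to 3 (valence 4) → 1 H
  atom 18: C, bond orders sum to 1 (valence 4) → 3 H
  atom 19: C, bond orders sum to 3 (valence 4) → 1 H
  atom 20: C, bond orders sum to 2 (valence 4) → 2 H
Totals → C:16, H:25, Br:1, O:3.
In Hill order: C16H25BrO3.

C16H25BrO3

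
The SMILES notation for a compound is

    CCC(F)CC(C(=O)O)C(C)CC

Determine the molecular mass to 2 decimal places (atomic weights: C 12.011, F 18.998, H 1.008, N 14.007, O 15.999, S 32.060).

First, the molecular formula is C10H19FO2 (counting implicit H from valence).
  C: 10 × 12.011 = 120.110
  F: 1 × 18.998 = 18.998
  H: 19 × 1.008 = 19.152
  O: 2 × 15.999 = 31.998
Sum: 10×12.011 + 1×18.998 + 19×1.008 + 2×15.999 = 190.258 → 190.26 g/mol.

190.26 g/mol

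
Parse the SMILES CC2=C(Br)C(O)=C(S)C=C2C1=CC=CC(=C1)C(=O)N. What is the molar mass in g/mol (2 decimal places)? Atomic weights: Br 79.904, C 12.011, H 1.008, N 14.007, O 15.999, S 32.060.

First, the molecular formula is C14H12BrNO2S (counting implicit H from valence).
  Br: 1 × 79.904 = 79.904
  C: 14 × 12.011 = 168.154
  H: 12 × 1.008 = 12.096
  N: 1 × 14.007 = 14.007
  O: 2 × 15.999 = 31.998
  S: 1 × 32.060 = 32.060
Sum: 1×79.904 + 14×12.011 + 12×1.008 + 1×14.007 + 2×15.999 + 1×32.060 = 338.219 → 338.22 g/mol.

338.22 g/mol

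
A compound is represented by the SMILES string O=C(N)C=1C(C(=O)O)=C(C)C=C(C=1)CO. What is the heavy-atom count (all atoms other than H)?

15

Every atom symbol written in the SMILES (organic subset) is one heavy atom; implicit H are not written.
Heavy atoms by element → C:10, N:1, O:4.
Total: 15.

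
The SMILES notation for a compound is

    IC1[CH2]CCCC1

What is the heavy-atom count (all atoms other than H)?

Every atom symbol written in the SMILES (organic subset) is one heavy atom; implicit H are not written.
Heavy atoms by element → C:6, I:1.
Total: 7.

7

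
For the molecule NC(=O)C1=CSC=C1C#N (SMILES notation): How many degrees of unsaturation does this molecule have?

6

Molecular formula: C6H4N2OS.
DoU = (2C + 2 + N − H − X) / 2, where X is the halogen count and O/S are ignored.
    = (2·6 + 2 + 2 − 4 − 0) / 2 = 12 / 2 = 6.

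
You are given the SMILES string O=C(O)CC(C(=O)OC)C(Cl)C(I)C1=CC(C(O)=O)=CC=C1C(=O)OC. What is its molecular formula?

Walk through each heavy atom and fill implicit hydrogens from standard valence (C 4, N 3, O 2, S 2, halogen 1):
  atom 1: O, bond orders sum to 2 (valence 2) → 0 H
  atom 2: C, bond orders sum to 4 (valence 4) → 0 H
  atom 3: O, bond orders sum to 1 (valence 2) → 1 H
  atom 4: C, bond orders sum to 2 (valence 4) → 2 H
  atom 5: C, bond orders sum to 3 (valence 4) → 1 H
  atom 6: C, bond orders sum to 4 (valence 4) → 0 H
  atom 7: O, bond orders sum to 2 (valence 2) → 0 H
  atom 8: O, bond orders sum to 2 (valence 2) → 0 H
  atom 9: C, bond orders sum to 1 (valence 4) → 3 H
  atom 10: C, bond orders sum to 3 (valence 4) → 1 H
  atom 11: Cl (halogen, monovalent) → 0 H
  atom 12: C, bond orders sum to 3 (valence 4) → 1 H
  atom 13: I (halogen, monovalent) → 0 H
  atom 14: C, bond orders sum to 4 (valence 4) → 0 H
  atom 15: C, bond orders sum to 3 (valence 4) → 1 H
  atom 16: C, bond orders sum to 4 (valence 4) → 0 H
  atom 17: C, bond orders sum to 4 (valence 4) → 0 H
  atom 18: O, bond orders sum to 1 (valence 2) → 1 H
  atom 19: O, bond orders sum to 2 (valence 2) → 0 H
  atom 20: C, bond orders sum to 3 (valence 4) → 1 H
  atom 21: C, bond orders sum to 3 (valence 4) → 1 H
  atom 22: C, bond orders sum to 4 (valence 4) → 0 H
  atom 23: C, bond orders sum to 4 (valence 4) → 0 H
  atom 24: O, bond orders sum to 2 (valence 2) → 0 H
  atom 25: O, bond orders sum to 2 (valence 2) → 0 H
  atom 26: C, bond orders sum to 1 (valence 4) → 3 H
Totals → C:16, H:16, Cl:1, I:1, O:8.
In Hill order: C16H16ClIO8.

C16H16ClIO8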